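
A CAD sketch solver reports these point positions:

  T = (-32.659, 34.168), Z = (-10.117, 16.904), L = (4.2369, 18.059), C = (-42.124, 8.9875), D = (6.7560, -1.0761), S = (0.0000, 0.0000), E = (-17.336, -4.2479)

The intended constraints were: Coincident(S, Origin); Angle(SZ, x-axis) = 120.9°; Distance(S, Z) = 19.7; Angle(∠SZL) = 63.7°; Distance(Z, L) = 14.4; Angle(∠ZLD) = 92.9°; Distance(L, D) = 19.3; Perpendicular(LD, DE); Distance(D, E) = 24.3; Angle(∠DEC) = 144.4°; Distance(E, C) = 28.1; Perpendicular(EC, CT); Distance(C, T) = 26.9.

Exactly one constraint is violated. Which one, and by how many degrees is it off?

Perpendicular(EC, CT) — off by 7.50°.

S = (0.00, 0.00) ✓; SZ at 120.9° ✓; |SZ| = 19.70 ✓; ∠SZL = 63.70° ✓; |ZL| = 14.40 ✓; ∠ZLD = 92.90° ✓; |LD| = 19.30 ✓; ∠(LD, DE) = 90.00° ✓; |DE| = 24.30 ✓; ∠DEC = 144.4° ✓; |EC| = 28.10 ✓; ∠(EC, CT) = 82.50° ✗; |CT| = 26.90 ✓.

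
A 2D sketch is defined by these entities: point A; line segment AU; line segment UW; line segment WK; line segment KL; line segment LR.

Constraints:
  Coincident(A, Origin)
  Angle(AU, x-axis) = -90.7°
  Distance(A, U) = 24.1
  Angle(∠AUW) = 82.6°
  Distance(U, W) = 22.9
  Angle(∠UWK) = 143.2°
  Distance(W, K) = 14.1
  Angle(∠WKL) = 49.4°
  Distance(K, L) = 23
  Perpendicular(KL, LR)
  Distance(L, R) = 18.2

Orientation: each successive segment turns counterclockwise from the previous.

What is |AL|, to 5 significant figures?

13.548

A is at the origin; AU runs at -90.7° with length 24.1, so U = (-0.29443, -24.098). ∠AUW = 82.6° gives UW at 6.7000° from the x-axis; with |UW| = 22.9, W = (22.449, -21.426). ∠UWK = 143.2° gives WK at 43.500° from the x-axis; with |WK| = 14.1, K = (32.677, -11.721). ∠WKL = 49.4° gives KL at 174.10° from the x-axis; with |KL| = 23.0, L = (9.7988, -9.3564). Then |AL| = |L − A| = 13.548.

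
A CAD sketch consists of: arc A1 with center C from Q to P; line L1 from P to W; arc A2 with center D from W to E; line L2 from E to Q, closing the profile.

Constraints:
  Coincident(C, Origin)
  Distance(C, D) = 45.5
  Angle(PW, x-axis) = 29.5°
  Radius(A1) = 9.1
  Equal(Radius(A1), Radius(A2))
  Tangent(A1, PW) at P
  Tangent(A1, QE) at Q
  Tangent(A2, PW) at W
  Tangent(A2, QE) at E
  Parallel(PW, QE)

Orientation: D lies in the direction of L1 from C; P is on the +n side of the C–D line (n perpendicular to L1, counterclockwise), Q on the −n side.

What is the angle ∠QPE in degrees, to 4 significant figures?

68.20°

The slot axis is L1's direction at 29.5°, so u = (cos 29.5°, sin 29.5°) = (0.8704, 0.4924) and n = (−sin 29.5°, cos 29.5°) = (-0.4924, 0.8704). C is at the origin and D lies 45.5 along u from C, so D = 45.5·u = (39.60, 22.41). Tangency of A1 to both parallel lines with radius 9.1 puts P and Q at C ± 9.1·n: P = (-4.481, 7.920), Q = (4.481, -7.920). Equal radii place W and E the same way about D: W = D + 9.1·n = (35.12, 30.33), E = D − 9.1·n = (44.08, 14.49). Then cos ∠QPE = PQ·PE / (|PQ||PE|), giving 68.20°.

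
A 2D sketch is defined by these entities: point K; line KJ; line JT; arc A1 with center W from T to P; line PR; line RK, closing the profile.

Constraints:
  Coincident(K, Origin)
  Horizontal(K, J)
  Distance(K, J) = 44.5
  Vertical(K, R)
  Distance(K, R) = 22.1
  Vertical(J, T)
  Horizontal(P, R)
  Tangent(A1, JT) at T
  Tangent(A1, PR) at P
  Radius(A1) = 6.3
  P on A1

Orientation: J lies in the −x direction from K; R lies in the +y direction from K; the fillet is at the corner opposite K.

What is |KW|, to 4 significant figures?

41.34

K is at the origin; K and J share the same y with |KJ| = 44.5 and J on the −x side, so J = (-44.50, 0.000). KR is vertical with |KR| = 22.1 and R on the +y side, so R = (0.000, 22.10). The virtual corner opposite K is at (-44.50, 22.10). The tangent condition forces WT to be normal to JT and the tangent condition forces WP to be normal to PR, with radius 6.3, so the center W sits 6.3 in from both sides at W = (-38.20, 15.80). Then |KW| = |W − K| = 41.34.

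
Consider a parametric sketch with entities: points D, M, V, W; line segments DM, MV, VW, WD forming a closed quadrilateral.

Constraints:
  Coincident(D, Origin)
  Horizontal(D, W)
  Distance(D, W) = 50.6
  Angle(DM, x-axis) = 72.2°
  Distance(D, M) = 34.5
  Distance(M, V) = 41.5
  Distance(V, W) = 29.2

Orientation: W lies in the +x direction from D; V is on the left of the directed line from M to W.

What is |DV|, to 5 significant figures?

59.522

D is at the origin; DW is horizontal with |DW| = 50.6 and W in +x, so W = (50.6, 0). DM runs at 72.2° with |DM| = 34.5, so M = (10.546, 32.848). V is determined by |MV| = 41.5 and |VW| = 29.2 together: it lies at the intersection of circle(M, 41.5) and circle(W, 29.2). With |MW| = 51.801, the foot of the radical line on MW is 34.294 from M and the perpendicular offset is √(41.5² − 34.294²) = 23.370. Taking the left-of-MW solution: V = (51.883, 29.172).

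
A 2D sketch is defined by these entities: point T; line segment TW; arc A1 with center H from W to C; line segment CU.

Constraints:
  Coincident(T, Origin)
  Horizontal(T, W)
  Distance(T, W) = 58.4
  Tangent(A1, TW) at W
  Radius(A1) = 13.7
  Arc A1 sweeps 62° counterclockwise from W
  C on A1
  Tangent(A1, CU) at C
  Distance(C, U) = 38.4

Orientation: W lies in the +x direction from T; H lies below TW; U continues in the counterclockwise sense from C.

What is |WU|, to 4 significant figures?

51.02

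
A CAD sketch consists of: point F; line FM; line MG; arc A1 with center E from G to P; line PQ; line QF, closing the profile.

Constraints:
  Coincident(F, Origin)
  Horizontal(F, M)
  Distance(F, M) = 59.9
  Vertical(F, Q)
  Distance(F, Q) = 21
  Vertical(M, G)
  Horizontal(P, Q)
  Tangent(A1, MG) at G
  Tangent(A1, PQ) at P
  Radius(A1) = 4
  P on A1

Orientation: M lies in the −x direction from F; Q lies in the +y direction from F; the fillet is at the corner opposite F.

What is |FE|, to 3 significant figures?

58.4

FQ is vertical with |FQ| = 21.0 and Q on the +y side, so Q = (0.00, 21.0). The virtual corner opposite F is at (-59.9, 21.0). A1 meets MG tangentially, so EG is at right angles to MG and the tangent condition forces EP to be normal to PQ, with radius 4.0, so the center E sits 4.0 in from both sides at E = (-55.9, 17.0). Then |FE| = |E − F| = 58.4.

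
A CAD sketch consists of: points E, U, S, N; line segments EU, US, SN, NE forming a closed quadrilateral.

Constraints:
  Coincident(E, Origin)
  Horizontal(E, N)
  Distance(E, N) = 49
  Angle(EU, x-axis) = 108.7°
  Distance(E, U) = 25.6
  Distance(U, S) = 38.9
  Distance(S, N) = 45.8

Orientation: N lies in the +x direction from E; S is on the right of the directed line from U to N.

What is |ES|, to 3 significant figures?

13.3

Checks: |US| = 38.90 ✓; |SN| = 45.80 ✓.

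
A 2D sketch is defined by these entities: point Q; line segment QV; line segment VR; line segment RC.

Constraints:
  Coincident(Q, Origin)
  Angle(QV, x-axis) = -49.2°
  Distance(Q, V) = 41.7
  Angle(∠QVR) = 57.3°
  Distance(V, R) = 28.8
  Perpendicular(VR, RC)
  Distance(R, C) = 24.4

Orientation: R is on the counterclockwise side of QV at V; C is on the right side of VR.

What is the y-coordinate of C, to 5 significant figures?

-10.883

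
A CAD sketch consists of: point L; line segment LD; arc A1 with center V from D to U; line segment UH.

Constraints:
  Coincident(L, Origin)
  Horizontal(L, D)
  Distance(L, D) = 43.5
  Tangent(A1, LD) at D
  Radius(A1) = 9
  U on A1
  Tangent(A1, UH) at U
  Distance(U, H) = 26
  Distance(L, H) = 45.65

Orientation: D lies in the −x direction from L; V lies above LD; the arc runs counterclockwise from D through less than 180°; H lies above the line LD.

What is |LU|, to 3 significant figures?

35.4

L is at the origin; L and D share the same y with |LD| = 43.5 and D on the −x side, so D = (-43.5, 0.00). Tangency of A1 to LD means the radius VD is perpendicular to LD, so V = D + (0, 9) = (-43.5, 9.00). Since VU ⟂ UH (tangency), |VH| = √(9.0² + 26.0²) = 27.5 regardless of where U sits on A1. So H lies on both circle(L, 45.65) and circle(V, 27.5); the above-LD intersection is H = (-31.0, 33.5). U is the foot of the tangent from H: U = (-34.6, 7.76).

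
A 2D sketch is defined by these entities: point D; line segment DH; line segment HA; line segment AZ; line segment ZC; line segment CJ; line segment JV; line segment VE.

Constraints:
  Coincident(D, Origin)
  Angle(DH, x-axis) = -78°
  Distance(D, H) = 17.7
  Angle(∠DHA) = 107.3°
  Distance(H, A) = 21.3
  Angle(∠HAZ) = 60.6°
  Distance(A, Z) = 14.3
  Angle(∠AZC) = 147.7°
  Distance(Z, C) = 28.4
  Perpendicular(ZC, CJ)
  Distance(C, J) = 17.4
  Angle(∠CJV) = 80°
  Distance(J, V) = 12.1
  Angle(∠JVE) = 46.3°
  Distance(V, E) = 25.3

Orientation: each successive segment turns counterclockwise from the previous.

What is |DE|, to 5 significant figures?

18.268

D is at the origin; DH runs at -78.0° with length 17.7, so H = (3.6800, -17.313). ∠DHA = 107.3° gives HA at -5.3000° from the x-axis; with |HA| = 21.3, A = (24.889, -19.281). ∠HAZ = 60.6° gives AZ at 114.10° from the x-axis; with |AZ| = 14.3, Z = (19.050, -6.2272). ∠AZC = 147.7° gives ZC at 146.40° from the x-axis; with |ZC| = 28.4, C = (-4.6051, 9.4891). ZC ⟂ CJ, so CJ runs at -123.60°; with |CJ| = 17.4, J = (-14.234, -5.0037). ∠CJV = 80.0° gives JV at -23.600° from the x-axis; with |JV| = 12.1, V = (-3.1461, -9.8479). ∠JVE = 46.3° gives VE at 110.10° from the x-axis; with |VE| = 25.3, E = (-11.841, 13.911). Then |DE| = |E − D| = 18.268.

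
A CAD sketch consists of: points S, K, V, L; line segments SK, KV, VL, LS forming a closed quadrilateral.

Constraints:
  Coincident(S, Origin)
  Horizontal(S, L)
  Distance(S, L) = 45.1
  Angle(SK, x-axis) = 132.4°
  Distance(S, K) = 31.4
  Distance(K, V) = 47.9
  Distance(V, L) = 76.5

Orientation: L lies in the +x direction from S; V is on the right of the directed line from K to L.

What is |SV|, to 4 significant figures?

36.65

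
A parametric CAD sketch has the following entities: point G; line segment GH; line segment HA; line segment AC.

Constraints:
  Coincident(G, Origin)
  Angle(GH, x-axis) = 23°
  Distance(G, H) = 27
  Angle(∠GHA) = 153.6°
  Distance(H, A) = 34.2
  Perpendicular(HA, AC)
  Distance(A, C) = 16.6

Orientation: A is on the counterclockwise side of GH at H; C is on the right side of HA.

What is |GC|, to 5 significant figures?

65.015

G is at the origin; GH runs at 23.0° with length 27.0, so H = 27.0·(cos 23.0°, sin 23.0°) = (24.854, 10.550). ∠GHA = 153.6°, so HA runs at 23.0° + (180° − 153.6°) = 49.400° from the x-axis; with |HA| = 34.2, A = H + 34.2·(cos 49.400°, sin 49.400°) = (47.110, 36.517). HA is perpendicular to AC; with |AC| = 16.6 on the right of HA, C = A + 16.6·(0.75927, -0.65077) = (59.714, 25.714). Then |GC| = |C − G| = 65.015.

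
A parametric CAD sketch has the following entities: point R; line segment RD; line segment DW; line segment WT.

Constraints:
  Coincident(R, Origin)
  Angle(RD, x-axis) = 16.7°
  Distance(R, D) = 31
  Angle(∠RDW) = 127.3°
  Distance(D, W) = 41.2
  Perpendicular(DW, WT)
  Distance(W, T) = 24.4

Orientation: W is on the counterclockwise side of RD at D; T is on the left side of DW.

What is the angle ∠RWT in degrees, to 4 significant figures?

67.65°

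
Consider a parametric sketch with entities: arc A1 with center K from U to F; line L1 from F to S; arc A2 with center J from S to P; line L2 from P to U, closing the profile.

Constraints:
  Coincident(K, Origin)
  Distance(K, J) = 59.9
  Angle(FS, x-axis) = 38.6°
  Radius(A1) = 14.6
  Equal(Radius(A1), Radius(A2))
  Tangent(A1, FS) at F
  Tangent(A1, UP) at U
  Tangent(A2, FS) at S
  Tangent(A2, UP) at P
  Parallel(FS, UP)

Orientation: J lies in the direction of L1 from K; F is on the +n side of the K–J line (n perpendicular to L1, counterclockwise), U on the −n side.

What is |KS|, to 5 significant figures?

61.654

The slot axis is L1's direction at 38.6°, so u = (cos 38.6°, sin 38.6°) = (0.78152, 0.62388) and n = (−sin 38.6°, cos 38.6°) = (-0.62388, 0.78152). K is at the origin and J lies 59.9 along u from K, so J = 59.9·u = (46.813, 37.370). Tangency of A1 to both parallel lines with radius 14.6 puts F and U at K ± 14.6·n: F = (-9.1086, 11.410), U = (9.1086, -11.410). Equal radii place S and P the same way about J: S = J + 14.6·n = (37.704, 48.781), P = J − 14.6·n = (55.922, 25.960). Then |KS| = |S − K| = 61.654.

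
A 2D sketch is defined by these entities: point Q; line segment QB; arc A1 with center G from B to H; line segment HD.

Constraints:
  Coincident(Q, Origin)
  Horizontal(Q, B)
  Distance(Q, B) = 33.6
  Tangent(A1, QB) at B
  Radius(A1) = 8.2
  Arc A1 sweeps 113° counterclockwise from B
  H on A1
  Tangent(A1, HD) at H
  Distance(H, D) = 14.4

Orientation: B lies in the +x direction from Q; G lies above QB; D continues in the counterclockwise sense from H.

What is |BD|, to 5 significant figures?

24.734

Q is at the origin; Q and B share the same y with |QB| = 33.6 and B on the +x side, so B = (33.600, 0.0000). Since A1 is tangent to QB there, GB ⟂ QB, so G = B + (0, 8.2) = (33.600, 8.2000). On A1, B sits at bearing -90° from G; a 113° counterclockwise sweep puts H at bearing 23°, so H = G + 8.2·(cos 23°, sin 23°) = (41.148, 11.404). The tangent condition forces GH to be normal to HD, so HD runs along (−sin 23°, cos 23°); with |HD| = 14.4, D = (35.522, 24.659). Then |BD| = |D − B| = 24.734.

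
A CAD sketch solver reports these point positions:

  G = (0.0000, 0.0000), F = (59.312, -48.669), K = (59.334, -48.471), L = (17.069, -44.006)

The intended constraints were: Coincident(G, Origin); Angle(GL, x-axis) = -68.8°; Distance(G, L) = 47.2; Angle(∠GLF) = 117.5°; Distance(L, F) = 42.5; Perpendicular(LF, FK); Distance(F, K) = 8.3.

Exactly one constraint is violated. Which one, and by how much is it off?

Distance(F, K) = 8.3 — off by 8.10.

G = (0.00, 0.00) ✓; GL at -68.80° ✓; |GL| = 47.20 ✓; ∠GLF = 117.5° ✓; |LF| = 42.50 ✓; ∠(LF, FK) = 89.96° ✓; |FK| = 0.1992 ✗.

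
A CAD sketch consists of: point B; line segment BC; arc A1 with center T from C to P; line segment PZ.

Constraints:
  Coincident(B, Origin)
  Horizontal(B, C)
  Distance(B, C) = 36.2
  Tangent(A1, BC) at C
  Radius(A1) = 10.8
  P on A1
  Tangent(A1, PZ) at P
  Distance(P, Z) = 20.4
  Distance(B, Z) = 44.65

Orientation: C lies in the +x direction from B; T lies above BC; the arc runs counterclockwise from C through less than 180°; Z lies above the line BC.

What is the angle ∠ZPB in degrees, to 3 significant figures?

69.1°

B is at the origin; BC is horizontal with |BC| = 36.2 and C on the +x side, so C = (36.2, 0.00). Since A1 is tangent to BC there, TC ⟂ BC, so T = C + (0, 10.8) = (36.2, 10.8). Since TP ⟂ PZ (tangency), |TZ| = √(10.8² + 20.4²) = 23.1 regardless of where P sits on A1. So Z lies on both circle(B, 44.65) and circle(T, 23.1); the above-BC intersection is Z = (30.0, 33.0). P is the foot of the tangent from Z: P = (44.0, 18.2).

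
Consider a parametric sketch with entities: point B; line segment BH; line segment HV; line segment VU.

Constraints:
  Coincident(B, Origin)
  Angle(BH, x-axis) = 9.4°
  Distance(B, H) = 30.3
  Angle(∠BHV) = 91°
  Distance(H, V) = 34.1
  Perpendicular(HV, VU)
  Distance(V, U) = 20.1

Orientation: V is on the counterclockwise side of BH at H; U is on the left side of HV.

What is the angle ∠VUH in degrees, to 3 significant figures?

59.5°

∠BHV = 91.0°, so HV runs at 9.4° + (180° − 91.0°) = 98.4° from the x-axis; with |HV| = 34.1, V = H + 34.1·(cos 98.4°, sin 98.4°) = (24.9, 38.7). The perpendicularity gives VU at right angles to HV; with |VU| = 20.1 on the left of HV, U = V + 20.1·(-0.989, -0.146) = (5.03, 35.7). Then cos ∠VUH = UV·UH / (|UV||UH|), giving 59.5°.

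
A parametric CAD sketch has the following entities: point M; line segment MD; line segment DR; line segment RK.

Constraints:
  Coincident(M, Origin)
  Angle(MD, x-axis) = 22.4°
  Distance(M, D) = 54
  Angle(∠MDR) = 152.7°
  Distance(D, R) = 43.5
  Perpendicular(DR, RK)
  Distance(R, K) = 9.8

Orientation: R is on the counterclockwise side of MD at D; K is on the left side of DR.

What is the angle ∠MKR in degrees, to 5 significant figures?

99.291°

M is at the origin; MD runs at 22.4° with length 54.0, so D = 54.0·(cos 22.4°, sin 22.4°) = (49.925, 20.578). ∠MDR = 152.7°, so DR runs at 22.4° + (180° − 152.7°) = 49.700° from the x-axis; with |DR| = 43.5, R = D + 43.5·(cos 49.700°, sin 49.700°) = (78.061, 53.754). The perpendicularity gives RK at right angles to DR; with |RK| = 9.8 on the left of DR, K = R + 9.8·(-0.76267, 0.64679) = (70.587, 60.092). Then cos ∠MKR = KM·KR / (|KM||KR|), giving 99.291°.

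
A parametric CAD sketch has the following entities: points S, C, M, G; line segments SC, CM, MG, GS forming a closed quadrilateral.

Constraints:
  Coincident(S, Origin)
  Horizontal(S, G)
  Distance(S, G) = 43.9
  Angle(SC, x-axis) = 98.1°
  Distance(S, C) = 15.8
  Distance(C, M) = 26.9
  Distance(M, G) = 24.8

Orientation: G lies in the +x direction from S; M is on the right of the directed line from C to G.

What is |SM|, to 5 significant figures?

19.125

S is at the origin; S and G share the same y with |SG| = 43.9 and G in +x, so G = (43.9, 0). SC runs at 98.1° with |SC| = 15.8, so C = (-2.2262, 15.642). M is determined by |CM| = 26.9 and |MG| = 24.8 together: it lies at the intersection of circle(C, 26.9) and circle(G, 24.8). With |CG| = 48.706, the foot of the radical line on CG is 25.468 from C and the perpendicular offset is √(26.9² − 25.468²) = 8.6605. Taking the right-of-CG solution: M = (19.111, -0.73848).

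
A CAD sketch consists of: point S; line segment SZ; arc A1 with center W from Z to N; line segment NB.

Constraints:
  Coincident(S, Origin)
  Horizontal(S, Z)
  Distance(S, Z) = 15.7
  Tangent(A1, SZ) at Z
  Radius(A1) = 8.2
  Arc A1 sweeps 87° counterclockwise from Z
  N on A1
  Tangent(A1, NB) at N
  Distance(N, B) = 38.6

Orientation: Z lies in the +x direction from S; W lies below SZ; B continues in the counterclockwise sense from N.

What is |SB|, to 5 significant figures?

46.642

On A1, Z sits at bearing 90° from W; an 87° counterclockwise sweep puts N at bearing 177°, so N = W + 8.2·(cos 177°, sin 177°) = (7.5112, -7.7708). The tangent condition forces WN to be normal to NB, so NB runs along (−sin 177°, cos 177°); with |NB| = 38.6, B = (5.4911, -46.318). Then |SB| = |B − S| = 46.642.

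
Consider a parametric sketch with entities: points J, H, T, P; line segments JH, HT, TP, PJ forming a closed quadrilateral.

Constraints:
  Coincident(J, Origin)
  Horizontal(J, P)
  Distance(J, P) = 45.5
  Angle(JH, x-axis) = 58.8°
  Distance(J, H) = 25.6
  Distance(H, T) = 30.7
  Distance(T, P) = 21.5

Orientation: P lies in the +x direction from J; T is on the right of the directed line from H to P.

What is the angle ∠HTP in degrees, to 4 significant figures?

94.96°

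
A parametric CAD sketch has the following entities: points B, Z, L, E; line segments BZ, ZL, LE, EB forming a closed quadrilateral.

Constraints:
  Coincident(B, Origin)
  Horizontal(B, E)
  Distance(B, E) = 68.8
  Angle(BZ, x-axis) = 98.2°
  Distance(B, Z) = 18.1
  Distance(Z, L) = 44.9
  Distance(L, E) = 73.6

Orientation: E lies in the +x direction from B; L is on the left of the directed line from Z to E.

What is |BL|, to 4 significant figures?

59.90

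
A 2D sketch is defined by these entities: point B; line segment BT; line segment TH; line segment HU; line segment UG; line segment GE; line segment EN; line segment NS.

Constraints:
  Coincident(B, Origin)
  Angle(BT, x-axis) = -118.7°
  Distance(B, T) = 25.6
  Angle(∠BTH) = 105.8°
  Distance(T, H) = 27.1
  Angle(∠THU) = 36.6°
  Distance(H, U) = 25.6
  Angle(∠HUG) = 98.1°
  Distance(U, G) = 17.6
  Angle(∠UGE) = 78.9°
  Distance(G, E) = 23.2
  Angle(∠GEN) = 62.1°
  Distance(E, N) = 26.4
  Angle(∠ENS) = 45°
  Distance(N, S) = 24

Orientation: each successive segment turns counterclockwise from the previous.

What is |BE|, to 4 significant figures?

40.30

B is at the origin; BT runs at -118.7° with length 25.6, so T = (-12.29, -22.45). ∠BTH = 105.8° gives TH at -44.50° from the x-axis; with |TH| = 27.1, H = (7.035, -41.45). ∠THU = 36.6° gives HU at 98.90° from the x-axis; with |HU| = 25.6, U = (3.075, -16.16). ∠HUG = 98.1° gives UG at -179.2° from the x-axis; with |UG| = 17.6, G = (-14.52, -16.40). ∠UGE = 78.9° gives GE at -78.10° from the x-axis; with |GE| = 23.2, E = (-9.740, -39.10). Then |BE| = |E − B| = 40.30.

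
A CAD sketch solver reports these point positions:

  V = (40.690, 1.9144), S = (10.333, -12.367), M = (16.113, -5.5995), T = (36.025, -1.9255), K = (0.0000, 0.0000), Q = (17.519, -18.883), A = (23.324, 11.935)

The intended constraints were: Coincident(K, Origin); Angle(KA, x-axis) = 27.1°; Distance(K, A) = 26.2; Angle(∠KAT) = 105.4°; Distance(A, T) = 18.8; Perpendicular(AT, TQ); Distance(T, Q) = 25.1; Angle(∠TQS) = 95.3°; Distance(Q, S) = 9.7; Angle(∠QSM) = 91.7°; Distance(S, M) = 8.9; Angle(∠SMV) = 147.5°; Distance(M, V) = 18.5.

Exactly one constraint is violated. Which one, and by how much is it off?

Distance(M, V) = 18.5 — off by 7.20.

K = (0.00, 0.00) ✓; KA at 27.10° ✓; |KA| = 26.20 ✓; ∠KAT = 105.4° ✓; |AT| = 18.80 ✓; ∠(AT, TQ) = 90.00° ✓; |TQ| = 25.10 ✓; ∠TQS = 95.30° ✓; |QS| = 9.700 ✓; ∠QSM = 91.70° ✓; |SM| = 8.900 ✓; ∠SMV = 147.5° ✓; |MV| = 25.70 ✗.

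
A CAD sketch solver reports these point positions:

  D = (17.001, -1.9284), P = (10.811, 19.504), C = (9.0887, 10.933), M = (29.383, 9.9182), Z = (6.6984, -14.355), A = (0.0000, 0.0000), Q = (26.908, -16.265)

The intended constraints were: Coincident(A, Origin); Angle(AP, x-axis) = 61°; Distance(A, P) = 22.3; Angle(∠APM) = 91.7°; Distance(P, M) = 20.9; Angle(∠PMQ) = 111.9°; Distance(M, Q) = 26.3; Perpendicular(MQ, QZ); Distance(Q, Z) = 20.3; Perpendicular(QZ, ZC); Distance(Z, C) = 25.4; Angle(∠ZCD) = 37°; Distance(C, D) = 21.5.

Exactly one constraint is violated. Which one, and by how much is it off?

Distance(C, D) = 21.5 — off by 6.40.

A = (0.00, 0.00) ✓; AP at 61.00° ✓; |AP| = 22.30 ✓; ∠APM = 91.70° ✓; |PM| = 20.90 ✓; ∠PMQ = 111.9° ✓; |MQ| = 26.30 ✓; ∠(MQ, QZ) = 90.00° ✓; |QZ| = 20.30 ✓; ∠(QZ, ZC) = 90.00° ✓; |ZC| = 25.40 ✓; ∠ZCD = 37.00° ✓; |CD| = 15.10 ✗.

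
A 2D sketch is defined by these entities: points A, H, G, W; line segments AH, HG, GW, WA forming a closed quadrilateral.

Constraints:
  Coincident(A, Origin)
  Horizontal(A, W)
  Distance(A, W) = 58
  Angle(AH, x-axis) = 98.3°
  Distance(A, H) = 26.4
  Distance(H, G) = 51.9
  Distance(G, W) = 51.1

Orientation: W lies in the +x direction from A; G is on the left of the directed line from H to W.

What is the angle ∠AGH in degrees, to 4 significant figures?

22.79°

A is at the origin; A and W share the same y with |AW| = 58.0 and W in +x, so W = (58.0, 0). AH runs at 98.3° with |AH| = 26.4, so H = (-3.811, 26.12). G is determined by |HG| = 51.9 and |GW| = 51.1 together: it lies at the intersection of circle(H, 51.9) and circle(W, 51.1). With |HW| = 67.10, the foot of the radical line on HW is 34.17 from H and the perpendicular offset is √(51.9² − 34.17²) = 39.07. Taking the left-of-HW solution: G = (42.87, 48.81).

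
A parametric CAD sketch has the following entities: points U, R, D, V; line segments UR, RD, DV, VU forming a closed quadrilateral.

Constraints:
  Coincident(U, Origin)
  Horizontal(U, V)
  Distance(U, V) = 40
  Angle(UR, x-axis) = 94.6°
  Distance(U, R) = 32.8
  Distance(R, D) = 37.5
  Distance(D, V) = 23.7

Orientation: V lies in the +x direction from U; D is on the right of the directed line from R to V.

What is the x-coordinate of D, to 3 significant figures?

16.3

Checks: |UV| = 40.00 ✓; |UR| = 32.80 ✓; |RD| = 37.50 ✓; |DV| = 23.70 ✓.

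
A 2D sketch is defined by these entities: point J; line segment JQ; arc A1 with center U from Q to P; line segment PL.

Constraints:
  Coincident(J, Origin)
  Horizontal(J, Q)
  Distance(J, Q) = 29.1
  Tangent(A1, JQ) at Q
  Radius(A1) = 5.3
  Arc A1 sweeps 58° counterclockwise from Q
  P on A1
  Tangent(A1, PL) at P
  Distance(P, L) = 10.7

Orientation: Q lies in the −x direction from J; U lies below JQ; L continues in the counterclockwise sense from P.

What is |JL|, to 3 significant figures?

40.9

J is at the origin; JQ is horizontal with |JQ| = 29.1 and Q on the −x side, so Q = (-29.1, 0.00). Since A1 is tangent to JQ there, UQ ⟂ JQ, so U = Q + (0, -5.3) = (-29.1, -5.30). On A1, Q sits at bearing 90° from U; a 58° counterclockwise sweep puts P at bearing 148°, so P = U + 5.3·(cos 148°, sin 148°) = (-33.6, -2.49). The tangent condition forces UP to be normal to PL, so PL runs along (−sin 148°, cos 148°); with |PL| = 10.7, L = (-39.3, -11.6). Then |JL| = |L − J| = 40.9.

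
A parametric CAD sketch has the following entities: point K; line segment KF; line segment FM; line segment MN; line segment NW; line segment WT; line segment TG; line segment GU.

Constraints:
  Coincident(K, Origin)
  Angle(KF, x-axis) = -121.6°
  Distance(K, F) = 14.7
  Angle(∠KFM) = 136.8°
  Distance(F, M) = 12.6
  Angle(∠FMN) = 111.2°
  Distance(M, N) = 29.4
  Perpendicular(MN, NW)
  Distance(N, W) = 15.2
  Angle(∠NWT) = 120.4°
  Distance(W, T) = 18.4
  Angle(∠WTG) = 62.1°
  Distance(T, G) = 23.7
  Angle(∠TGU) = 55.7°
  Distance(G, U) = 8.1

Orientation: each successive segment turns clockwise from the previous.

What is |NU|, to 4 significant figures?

11.24

K is at the origin; KF runs at -121.6° with length 14.7, so F = (-7.703, -12.52). ∠KFM = 136.8° gives FM at -164.8° from the x-axis; with |FM| = 12.6, M = (-19.86, -15.82). ∠FMN = 111.2° gives MN at 126.4° from the x-axis; with |MN| = 29.4, N = (-37.31, 7.840). The perpendicularity gives NW at right angles to MN, so NW runs at 36.40°; with |NW| = 15.2, W = (-25.07, 16.86). ∠NWT = 120.4° gives WT at -23.20° from the x-axis; with |WT| = 18.4, T = (-8.162, 9.611). ∠WTG = 62.1° gives TG at -141.1° from the x-axis; with |TG| = 23.7, G = (-26.61, -5.271). ∠TGU = 55.7° gives GU at 94.60° from the x-axis; with |GU| = 8.1, U = (-27.26, 2.803). Then |NU| = |U − N| = 11.24.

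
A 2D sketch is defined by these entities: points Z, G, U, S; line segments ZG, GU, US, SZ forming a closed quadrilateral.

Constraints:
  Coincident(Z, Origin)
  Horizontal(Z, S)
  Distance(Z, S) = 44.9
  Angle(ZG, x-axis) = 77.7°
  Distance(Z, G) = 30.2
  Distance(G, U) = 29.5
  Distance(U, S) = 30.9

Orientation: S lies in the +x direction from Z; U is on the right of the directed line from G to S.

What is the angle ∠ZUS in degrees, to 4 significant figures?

174.1°

Checks: |GU| = 29.50 ✓; |US| = 30.90 ✓.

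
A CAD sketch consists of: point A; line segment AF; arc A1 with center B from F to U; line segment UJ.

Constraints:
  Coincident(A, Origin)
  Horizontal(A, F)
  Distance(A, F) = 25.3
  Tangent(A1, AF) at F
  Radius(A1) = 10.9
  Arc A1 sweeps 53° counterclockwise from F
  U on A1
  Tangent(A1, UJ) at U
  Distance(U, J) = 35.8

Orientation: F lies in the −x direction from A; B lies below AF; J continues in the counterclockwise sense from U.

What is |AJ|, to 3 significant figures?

64.6

A is at the origin; AF is horizontal with |AF| = 25.3 and F on the −x side, so F = (-25.3, 0.00). Tangency of A1 to AF means the radius BF is perpendicular to AF, so B = F + (0, -10.9) = (-25.3, -10.9). On A1, F sits at bearing 90° from B; a 53° counterclockwise sweep puts U at bearing 143°, so U = B + 10.9·(cos 143°, sin 143°) = (-34.0, -4.34). Tangency of A1 to UJ means the radius BU is perpendicular to UJ, so UJ runs along (−sin 143°, cos 143°); with |UJ| = 35.8, J = (-55.6, -32.9). Then |AJ| = |J − A| = 64.6.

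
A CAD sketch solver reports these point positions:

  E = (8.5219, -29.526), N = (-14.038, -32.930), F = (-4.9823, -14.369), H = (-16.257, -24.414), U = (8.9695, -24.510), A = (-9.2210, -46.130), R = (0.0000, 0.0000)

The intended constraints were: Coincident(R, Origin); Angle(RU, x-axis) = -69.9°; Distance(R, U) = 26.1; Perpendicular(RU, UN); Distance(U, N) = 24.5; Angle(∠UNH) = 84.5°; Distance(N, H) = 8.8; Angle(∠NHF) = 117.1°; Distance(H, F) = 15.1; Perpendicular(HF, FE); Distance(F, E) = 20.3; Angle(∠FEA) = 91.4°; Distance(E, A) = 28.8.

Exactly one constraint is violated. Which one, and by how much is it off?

Distance(E, A) = 28.8 — off by 4.50.

R = (0.00, 0.00) ✓; RU at -69.90° ✓; |RU| = 26.10 ✓; ∠(RU, UN) = 90.00° ✓; |UN| = 24.50 ✓; ∠UNH = 84.50° ✓; |NH| = 8.800 ✓; ∠NHF = 117.1° ✓; |HF| = 15.10 ✓; ∠(HF, FE) = 90.00° ✓; |FE| = 20.30 ✓; ∠FEA = 91.40° ✓; |EA| = 24.30 ✗.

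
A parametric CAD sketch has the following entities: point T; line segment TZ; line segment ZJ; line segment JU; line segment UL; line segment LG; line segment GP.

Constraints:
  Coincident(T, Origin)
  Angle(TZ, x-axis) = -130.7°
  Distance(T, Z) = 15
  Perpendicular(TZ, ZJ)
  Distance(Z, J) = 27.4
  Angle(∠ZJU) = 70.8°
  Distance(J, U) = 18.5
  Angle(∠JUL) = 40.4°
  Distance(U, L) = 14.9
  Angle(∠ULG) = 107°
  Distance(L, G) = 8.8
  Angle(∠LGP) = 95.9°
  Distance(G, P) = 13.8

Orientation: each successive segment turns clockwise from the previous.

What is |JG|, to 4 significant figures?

4.923

T is at the origin; TZ runs at -130.7° with length 15.0, so Z = (-9.781, -11.37). The perpendicularity gives ZJ at right angles to TZ, so ZJ runs at 139.3°; with |ZJ| = 27.4, J = (-30.55, 6.495). ∠ZJU = 70.8° gives JU at 30.10° from the x-axis; with |JU| = 18.5, U = (-14.55, 15.77). ∠JUL = 40.4° gives UL at -109.5° from the x-axis; with |UL| = 14.9, L = (-19.52, 1.728). ∠ULG = 107.0° gives LG at 177.5° from the x-axis; with |LG| = 8.8, G = (-28.31, 2.112). Then |JG| = |G − J| = 4.923.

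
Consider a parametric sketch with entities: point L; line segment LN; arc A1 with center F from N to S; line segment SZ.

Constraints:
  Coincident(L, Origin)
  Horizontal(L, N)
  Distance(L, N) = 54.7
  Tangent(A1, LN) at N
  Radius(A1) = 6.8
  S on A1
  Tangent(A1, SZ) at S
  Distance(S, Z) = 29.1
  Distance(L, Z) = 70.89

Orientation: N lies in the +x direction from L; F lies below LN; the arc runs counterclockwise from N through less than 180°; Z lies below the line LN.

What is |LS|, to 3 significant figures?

49.5

L is at the origin; L and N share the same y with |LN| = 54.7 and N on the +x side, so N = (54.7, 0.00). Since A1 is tangent to LN there, FN ⟂ LN, so F = N + (0, -6.8) = (54.7, -6.80). Since FS ⟂ SZ (tangency), |FZ| = √(6.8² + 29.1²) = 29.9 regardless of where S sits on A1. So Z lies on both circle(L, 70.89) and circle(F, 29.9); the below-LN intersection is Z = (61.1, -36.0). S is the foot of the tangent from Z: S = (48.6, -9.72).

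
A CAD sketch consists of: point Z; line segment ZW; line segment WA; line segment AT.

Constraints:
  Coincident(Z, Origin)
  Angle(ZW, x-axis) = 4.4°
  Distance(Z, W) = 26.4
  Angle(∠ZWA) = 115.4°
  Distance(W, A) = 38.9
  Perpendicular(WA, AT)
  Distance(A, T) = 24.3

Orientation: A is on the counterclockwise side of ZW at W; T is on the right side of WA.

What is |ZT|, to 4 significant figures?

69.57

∠ZWA = 115.4°, so WA runs at 4.4° + (180° − 115.4°) = 69.00° from the x-axis; with |WA| = 38.9, A = W + 38.9·(cos 69.00°, sin 69.00°) = (40.26, 38.34). The perpendicularity gives AT at right angles to WA; with |AT| = 24.3 on the right of WA, T = A + 24.3·(0.9336, -0.3584) = (62.95, 29.63). Then |ZT| = |T − Z| = 69.57.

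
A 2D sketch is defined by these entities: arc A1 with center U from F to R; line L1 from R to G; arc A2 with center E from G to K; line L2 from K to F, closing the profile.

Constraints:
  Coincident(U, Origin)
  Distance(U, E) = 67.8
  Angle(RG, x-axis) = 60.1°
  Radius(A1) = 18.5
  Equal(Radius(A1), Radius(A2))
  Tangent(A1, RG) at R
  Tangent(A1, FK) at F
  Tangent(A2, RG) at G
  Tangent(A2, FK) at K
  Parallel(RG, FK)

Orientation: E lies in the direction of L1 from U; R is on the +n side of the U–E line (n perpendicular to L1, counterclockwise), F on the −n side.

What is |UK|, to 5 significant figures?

70.279

The slot axis is L1's direction at 60.1°, so u = (cos 60.1°, sin 60.1°) = (0.49849, 0.86690) and n = (−sin 60.1°, cos 60.1°) = (-0.86690, 0.49849). U is at the origin and E lies 67.8 along u from U, so E = 67.8·u = (33.797, 58.776). Tangency of A1 to both parallel lines with radius 18.5 puts R and F at U ± 18.5·n: R = (-16.038, 9.2220), F = (16.038, -9.2220). Equal radii place G and K the same way about E: G = E + 18.5·n = (17.760, 67.998), K = E − 18.5·n = (49.835, 49.554). Then |UK| = |K − U| = 70.279.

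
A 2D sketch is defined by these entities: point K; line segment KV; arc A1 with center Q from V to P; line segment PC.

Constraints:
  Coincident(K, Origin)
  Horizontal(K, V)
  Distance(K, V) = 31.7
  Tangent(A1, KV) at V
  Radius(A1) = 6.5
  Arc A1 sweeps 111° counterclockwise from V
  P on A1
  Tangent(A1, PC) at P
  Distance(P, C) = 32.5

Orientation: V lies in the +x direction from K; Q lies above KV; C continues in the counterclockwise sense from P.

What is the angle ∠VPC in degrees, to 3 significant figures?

125°

K is at the origin; K and V share the same y with |KV| = 31.7 and V on the +x side, so V = (31.7, 0.00). Tangency of A1 to KV means the radius QV is perpendicular to KV, so Q = V + (0, 6.5) = (31.7, 6.50). On A1, V sits at bearing -90° from Q; a 111° counterclockwise sweep puts P at bearing 21°, so P = Q + 6.5·(cos 21°, sin 21°) = (37.8, 8.83). Since A1 is tangent to PC there, QP ⟂ PC, so PC runs along (−sin 21°, cos 21°); with |PC| = 32.5, C = (26.1, 39.2). Then cos ∠VPC = PV·PC / (|PV||PC|), giving 125°.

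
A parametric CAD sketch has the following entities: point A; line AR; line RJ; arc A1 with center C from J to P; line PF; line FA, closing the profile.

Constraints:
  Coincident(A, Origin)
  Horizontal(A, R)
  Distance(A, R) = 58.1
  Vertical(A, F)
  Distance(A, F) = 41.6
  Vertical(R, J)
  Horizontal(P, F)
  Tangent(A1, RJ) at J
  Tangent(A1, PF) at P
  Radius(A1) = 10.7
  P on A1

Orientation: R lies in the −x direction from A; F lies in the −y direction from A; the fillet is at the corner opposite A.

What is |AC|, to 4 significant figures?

56.58

A is at the origin; A and R share the same y with |AR| = 58.1 and R on the −x side, so R = (-58.10, 0.000). A and F share the same x with |AF| = 41.6 and F on the −y side, so F = (0.000, -41.60). The virtual corner opposite A is at (-58.10, -41.60). Since A1 is tangent to RJ there, CJ ⟂ RJ and tangency of A1 to PF means the radius CP is perpendicular to PF, with radius 10.7, so the center C sits 10.7 in from both sides at C = (-47.40, -30.90). Then |AC| = |C − A| = 56.58.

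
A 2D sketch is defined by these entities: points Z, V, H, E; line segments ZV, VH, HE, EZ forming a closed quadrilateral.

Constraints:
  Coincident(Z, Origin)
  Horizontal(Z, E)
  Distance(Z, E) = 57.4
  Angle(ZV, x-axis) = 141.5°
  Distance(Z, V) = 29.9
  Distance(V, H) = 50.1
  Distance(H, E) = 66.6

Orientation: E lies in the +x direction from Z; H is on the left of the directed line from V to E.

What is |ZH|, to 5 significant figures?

53.202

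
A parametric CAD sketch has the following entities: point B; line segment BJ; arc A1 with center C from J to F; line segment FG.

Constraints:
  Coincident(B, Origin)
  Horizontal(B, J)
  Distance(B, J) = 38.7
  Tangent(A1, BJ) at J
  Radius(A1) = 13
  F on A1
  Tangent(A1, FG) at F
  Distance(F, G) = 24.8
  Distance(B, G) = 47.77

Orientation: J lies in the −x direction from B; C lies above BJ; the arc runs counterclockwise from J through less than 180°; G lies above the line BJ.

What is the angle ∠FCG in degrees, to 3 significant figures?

62.3°

B is at the origin; BJ is horizontal with |BJ| = 38.7 and J on the −x side, so J = (-38.7, 0.00). A1 meets BJ tangentially, so CJ is at right angles to BJ, so C = J + (0, 13) = (-38.7, 13.0). Since CF ⟂ FG (tangency), |CG| = √(13.0² + 24.8²) = 28.0 regardless of where F sits on A1. So G lies on both circle(B, 47.77) and circle(C, 28.0); the above-BJ intersection is G = (-27.8, 38.8). F is the foot of the tangent from G: F = (-25.7, 14.1).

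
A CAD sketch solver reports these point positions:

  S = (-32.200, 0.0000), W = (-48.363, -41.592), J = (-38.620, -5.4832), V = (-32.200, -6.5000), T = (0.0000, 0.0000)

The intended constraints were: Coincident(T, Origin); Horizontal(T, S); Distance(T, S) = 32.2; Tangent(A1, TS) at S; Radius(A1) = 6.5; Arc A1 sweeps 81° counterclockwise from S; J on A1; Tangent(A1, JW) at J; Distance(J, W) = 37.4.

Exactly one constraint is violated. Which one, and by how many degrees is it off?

Tangent(A1, JW) at J — off by 6.10°.

T = (0.00, 0.00) ✓; T.y = 0.00, S.y = 0.00 ✓; |TS| = 32.20 ✓; ∠(VS, ST) = 90.00° ✓; |VS| = 6.500 ✓; bearing(V→J) − bearing(V→S) = 81.00° ✓; |VJ| = 6.500 ✓; ∠(VJ, JW) = 96.10° ✗; |JW| = 37.40 ✓.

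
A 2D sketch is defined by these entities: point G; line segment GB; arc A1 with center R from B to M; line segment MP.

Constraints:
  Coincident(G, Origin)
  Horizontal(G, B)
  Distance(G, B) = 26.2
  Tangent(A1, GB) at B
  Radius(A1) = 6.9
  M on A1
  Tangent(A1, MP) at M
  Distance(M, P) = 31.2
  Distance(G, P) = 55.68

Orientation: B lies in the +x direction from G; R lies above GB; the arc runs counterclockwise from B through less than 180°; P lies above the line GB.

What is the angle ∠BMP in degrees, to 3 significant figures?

147°

Checks: |RM| = 6.900 ✓; ∠(RM, MP) = 90.00° ✓; |MP| = 31.20 ✓; |GP| = 55.68 ✓.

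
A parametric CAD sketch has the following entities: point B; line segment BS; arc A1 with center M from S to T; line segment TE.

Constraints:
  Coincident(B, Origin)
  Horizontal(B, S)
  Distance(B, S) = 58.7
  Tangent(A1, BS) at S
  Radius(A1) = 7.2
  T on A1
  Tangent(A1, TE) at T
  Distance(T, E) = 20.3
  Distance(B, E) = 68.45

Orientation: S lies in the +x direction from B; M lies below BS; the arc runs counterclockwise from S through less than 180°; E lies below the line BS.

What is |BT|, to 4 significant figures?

53.49

Checks: ∠(MS, SB) = 90.00° ✓; |MT| = 7.200 ✓; ∠(MT, TE) = 90.00° ✓; |TE| = 20.30 ✓; |BE| = 68.45 ✓.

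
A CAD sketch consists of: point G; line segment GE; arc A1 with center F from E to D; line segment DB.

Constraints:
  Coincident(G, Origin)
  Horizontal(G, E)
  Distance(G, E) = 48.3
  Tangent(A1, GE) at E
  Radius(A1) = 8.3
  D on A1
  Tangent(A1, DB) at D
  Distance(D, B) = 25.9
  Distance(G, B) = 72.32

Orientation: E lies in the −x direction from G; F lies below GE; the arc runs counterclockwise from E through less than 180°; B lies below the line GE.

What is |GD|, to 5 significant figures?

56.094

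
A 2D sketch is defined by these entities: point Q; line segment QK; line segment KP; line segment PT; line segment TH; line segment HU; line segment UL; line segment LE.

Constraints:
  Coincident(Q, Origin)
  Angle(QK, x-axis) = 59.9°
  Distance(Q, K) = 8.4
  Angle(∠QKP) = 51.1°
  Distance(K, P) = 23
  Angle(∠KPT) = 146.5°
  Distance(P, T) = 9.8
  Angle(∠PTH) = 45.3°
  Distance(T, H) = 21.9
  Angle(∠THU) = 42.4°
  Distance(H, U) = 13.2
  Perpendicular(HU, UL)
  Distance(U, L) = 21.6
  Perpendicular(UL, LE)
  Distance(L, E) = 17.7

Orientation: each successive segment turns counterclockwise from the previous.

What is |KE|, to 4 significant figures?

35.93

Q is at the origin; QK runs at 59.9° with length 8.4, so K = (4.213, 7.267). ∠QKP = 51.1° gives KP at -171.2° from the x-axis; with |KP| = 23.0, P = (-18.52, 3.749). ∠KPT = 146.5° gives PT at -137.7° from the x-axis; with |PT| = 9.8, T = (-25.76, -2.847). ∠PTH = 45.3° gives TH at -3.000° from the x-axis; with |TH| = 21.9, H = (-3.895, -3.993). ∠THU = 42.4° gives HU at 134.6° from the x-axis; with |HU| = 13.2, U = (-13.16, 5.406). HU ⟂ UL, so UL runs at -135.4°; with |UL| = 21.6, L = (-28.54, -9.761). UL ⟂ LE, so LE runs at -45.40°; with |LE| = 17.7, E = (-16.12, -22.36). Then |KE| = |E − K| = 35.93.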